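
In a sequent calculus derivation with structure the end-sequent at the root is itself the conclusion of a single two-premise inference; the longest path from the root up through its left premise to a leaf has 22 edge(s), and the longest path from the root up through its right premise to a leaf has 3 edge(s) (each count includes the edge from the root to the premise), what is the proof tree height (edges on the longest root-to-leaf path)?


Longest path through the left premise: 22 edges (measured from the branching sequent)
Longest path through the right premise: 3 edges
Height of the subtree rooted at the branching sequent: max(22, 3) = 22
The branching sequent is the root itself.
Total height = 22

22


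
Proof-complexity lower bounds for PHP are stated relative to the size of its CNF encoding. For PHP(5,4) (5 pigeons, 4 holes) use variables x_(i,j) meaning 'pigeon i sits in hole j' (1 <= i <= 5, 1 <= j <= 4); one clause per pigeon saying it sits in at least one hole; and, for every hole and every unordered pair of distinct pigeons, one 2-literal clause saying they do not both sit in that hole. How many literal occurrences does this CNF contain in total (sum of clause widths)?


PHP(5,4): 5 pigeons, 4 holes, 5*4 = 20 variables.
- pigeon clauses: one per pigeon -> 5 clauses of width 4 -> 20 literals
- hole clauses: 4 holes * C(5,2) = 4 * 10 -> 40 clauses of width 2 -> 80 literals
Total literal occurrences = 20 + 80 = 100

100


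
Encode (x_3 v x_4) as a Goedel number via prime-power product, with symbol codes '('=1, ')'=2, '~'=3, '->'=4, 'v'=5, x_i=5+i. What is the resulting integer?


Formula: (x_3 v x_4)
Symbol codes: [1, 8, 5, 9, 2]
Primes: [2, 3, 5, 7, 11]
p_1^1 = 2^1 = 2
p_2^8 = 3^8 = 6561
p_3^5 = 5^5 = 3125
p_4^9 = 7^9 = 40353607
p_5^2 = 11^2 = 121
Product = 200224761742293750

200224761742293750


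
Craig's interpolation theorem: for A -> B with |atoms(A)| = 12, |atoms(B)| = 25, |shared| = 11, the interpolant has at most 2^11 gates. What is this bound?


Shared atoms = 11
Craig interpolant size bound = 2^11
= 2048

2048


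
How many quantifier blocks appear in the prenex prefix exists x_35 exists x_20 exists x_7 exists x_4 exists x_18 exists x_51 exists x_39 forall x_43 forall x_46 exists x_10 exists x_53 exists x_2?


Alternations = 2.
Blocks = alternations + 1 = 3

3


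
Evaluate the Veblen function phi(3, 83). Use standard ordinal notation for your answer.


phi(3, 83):
phi(3, beta) = eta_beta (the beta-th eta number, fixed point of zeta).
phi(3, 83) = eta_83

eta_83


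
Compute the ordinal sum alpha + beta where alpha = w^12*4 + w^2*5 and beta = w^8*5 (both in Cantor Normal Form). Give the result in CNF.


Ordinal addition (w^12*4 + w^2*5) + w^8*5:
alpha's leading term has exponent 12 > beta's exponent 8, so it survives.
alpha's tail term has exponent 2 < beta's exponent 8, so it is absorbed by beta.
In ordinal addition, any term followed by a strictly larger-exponent term is absorbed.
Result = w^12*4 + w^8*5

w^12*4 + w^8*5


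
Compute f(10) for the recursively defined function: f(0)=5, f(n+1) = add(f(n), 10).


f(0) = 5
f(1) = add(f(0), 10) = add(5, 10) = 15
f(2) = add(f(1), 10) = add(15, 10) = 25
f(3) = add(f(2), 10) = add(25, 10) = 35
f(4) = add(f(3), 10) = add(35, 10) = 45
f(5) = add(f(4), 10) = add(45, 10) = 55
f(6) = add(f(5), 10) = add(55, 10) = 65
f(7) = add(f(6), 10) = add(65, 10) = 75
f(8) = add(f(7), 10) = add(75, 10) = 85
f(9) = add(f(8), 10) = add(85, 10) = 95
f(10) = add(f(9), 10) = add(95, 10) = 105


105


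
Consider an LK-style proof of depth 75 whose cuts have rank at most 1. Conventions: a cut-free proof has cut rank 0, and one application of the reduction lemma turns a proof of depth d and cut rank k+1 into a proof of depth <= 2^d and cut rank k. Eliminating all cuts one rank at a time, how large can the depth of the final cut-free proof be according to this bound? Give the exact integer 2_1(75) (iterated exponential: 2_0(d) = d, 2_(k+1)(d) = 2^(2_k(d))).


Each rank reduction sends depth d to at most 2^d; cut rank r needs r reductions.
2_0(75) = 75
2_1(75) = 2^75 = 37778931862957161709568
Cut-free depth bound = 37778931862957161709568

37778931862957161709568


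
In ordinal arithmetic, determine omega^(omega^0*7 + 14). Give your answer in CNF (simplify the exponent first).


omega^(omega^0*7 + 14):
omega^0 = 1, so the exponent is 7 + 14 = 21 (finite ordinal addition).
Result = omega^21, already a single CNF term.

omega^21


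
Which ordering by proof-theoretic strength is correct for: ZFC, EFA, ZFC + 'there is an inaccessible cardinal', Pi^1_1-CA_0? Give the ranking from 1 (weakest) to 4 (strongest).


Ordering by consistency strength:
1. EFA
2. Pi^1_1-CA_0
3. ZFC
4. ZFC + 'there is an inaccessible cardinal'


ZFC=3, EFA=1, ZFC + 'there is an inaccessible cardinal'=4, Pi^1_1-CA_0=2


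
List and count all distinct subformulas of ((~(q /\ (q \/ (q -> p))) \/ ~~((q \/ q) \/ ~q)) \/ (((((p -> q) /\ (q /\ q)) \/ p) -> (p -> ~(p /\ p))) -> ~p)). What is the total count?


Formula: ((~(q /\ (q \/ (q -> p))) \/ ~~((q \/ q) \/ ~q)) \/ (((((p -> q) /\ (q /\ q)) \/ p) -> (p -> ~(p /\ p))) -> ~p))
Subformulas found:
  1. q
  2. p
  3. ~p
  4. ~q
  5. (q /\ q)
  6. (q -> p)
  7. (p /\ p)
  8. (p -> q)
  9. (q \/ q)
  10. ~(p /\ p)
  11. (q \/ (q -> p))
  12. ((q \/ q) \/ ~q)
  13. (p -> ~(p /\ p))
  14. ~((q \/ q) \/ ~q)
  15. ~~((q \/ q) \/ ~q)
  16. ((p -> q) /\ (q /\ q))
  17. (q /\ (q \/ (q -> p)))
  18. ~(q /\ (q \/ (q -> p)))
  19. (((p -> q) /\ (q /\ q)) \/ p)
  20. (~(q /\ (q \/ (q -> p))) \/ ~~((q \/ q) \/ ~q))
  21. ((((p -> q) /\ (q /\ q)) \/ p) -> (p -> ~(p /\ p)))
  22. (((((p -> q) /\ (q /\ q)) \/ p) -> (p -> ~(p /\ p))) -> ~p)
  23. ((~(q /\ (q \/ (q -> p))) \/ ~~((q \/ q) \/ ~q)) \/ (((((p -> q) /\ (q /\ q)) \/ p) -> (p -> ~(p /\ p))) -> ~p))
Total distinct subformulas = 23

23


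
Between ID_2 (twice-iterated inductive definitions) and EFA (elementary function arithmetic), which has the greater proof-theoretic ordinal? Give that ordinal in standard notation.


Proof-theoretic ordinal of ID_2 (twice-iterated inductive definitions): psi_0(epsilon_{Omega_2+1})
Proof-theoretic ordinal of EFA (elementary function arithmetic): omega^3
Comparing: omega^3 < psi_0(epsilon_{Omega_2+1}).
The larger ordinal is psi_0(epsilon_{Omega_2+1}) (from ID_2 (twice-iterated inductive definitions)).

psi_0(epsilon_{Omega_2+1})


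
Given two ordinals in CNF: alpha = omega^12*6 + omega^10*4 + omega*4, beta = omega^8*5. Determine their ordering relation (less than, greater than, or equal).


Compare term by term from highest exponent:
alpha = omega^12*6 + omega^10*4 + omega*4
beta = omega^8*5
Term 1: alpha has omega^12*6, beta has omega^8*5
Term 2: alpha has omega^10*4, beta has omega^0*0
Term 3: alpha has omega^1*4, beta has omega^0*0
Result: alpha > beta

alpha > beta


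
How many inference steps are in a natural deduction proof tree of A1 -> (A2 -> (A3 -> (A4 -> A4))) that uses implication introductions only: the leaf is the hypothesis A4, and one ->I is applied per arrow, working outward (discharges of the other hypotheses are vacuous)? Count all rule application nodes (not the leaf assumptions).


The formula has 4 arrows (->); its innermost consequent A4 is one of the antecedents,
so the proof starts from the hypothesis leaf A4 (not a rule application) and closes one arrow per ->I.
Building A1 -> (A2 -> (A3 -> (A4 -> A4))) therefore takes 4 nested implication introductions.
Total inference nodes = 4

4


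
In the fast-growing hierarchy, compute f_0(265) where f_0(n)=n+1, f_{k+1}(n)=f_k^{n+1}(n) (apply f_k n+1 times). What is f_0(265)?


f_0(265) = 265 + 1 = 266

266


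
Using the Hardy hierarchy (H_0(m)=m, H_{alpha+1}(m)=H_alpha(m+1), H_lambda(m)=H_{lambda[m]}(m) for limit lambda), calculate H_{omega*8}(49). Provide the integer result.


H_{omega*8}(49):
For the Hardy hierarchy, H_{omega*k}(n) = 2^k * n.
2^8 = 256.
256 * 49 = 12544

12544


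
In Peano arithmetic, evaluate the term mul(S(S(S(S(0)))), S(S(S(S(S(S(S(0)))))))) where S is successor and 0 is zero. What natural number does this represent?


mul(S^4(0), S^7(0)):
S^4(0) = 4
S^7(0) = 7
4 * 7 = 28

28


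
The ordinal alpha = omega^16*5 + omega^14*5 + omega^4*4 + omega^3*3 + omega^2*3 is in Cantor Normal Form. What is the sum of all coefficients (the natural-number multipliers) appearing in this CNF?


CNF: omega^16*5 + omega^14*5 + omega^4*4 + omega^3*3 + omega^2*3
Coefficients: 5 + 5 + 4 + 3 + 3 = 20

20


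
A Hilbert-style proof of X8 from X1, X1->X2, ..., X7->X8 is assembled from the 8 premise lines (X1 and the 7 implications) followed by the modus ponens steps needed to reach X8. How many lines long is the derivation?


We have 8 premise lines: X1 and 7 implications.
Each implication is detached once by MP, giving 7 MP lines.
8 premise lines + 7 MP lines = 15 total lines.

15


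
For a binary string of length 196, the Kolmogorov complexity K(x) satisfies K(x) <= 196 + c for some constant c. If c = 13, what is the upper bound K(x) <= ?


K(x) <= |x| + c = 196 + 13 = 209

209


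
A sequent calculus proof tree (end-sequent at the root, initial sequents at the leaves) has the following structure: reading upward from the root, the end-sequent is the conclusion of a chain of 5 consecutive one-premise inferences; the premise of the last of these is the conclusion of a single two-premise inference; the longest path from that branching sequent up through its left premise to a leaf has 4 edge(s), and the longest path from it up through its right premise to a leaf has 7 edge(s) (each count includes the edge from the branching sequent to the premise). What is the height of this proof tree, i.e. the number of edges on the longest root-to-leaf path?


Longest path through the left premise: 4 edges (measured from the branching sequent)
Longest path through the right premise: 7 edges
Height of the subtree rooted at the branching sequent: max(4, 7) = 7
The branching sequent sits 5 edges above the root (the chain of one-premise inferences), so height = 7 + 5 = 12

12


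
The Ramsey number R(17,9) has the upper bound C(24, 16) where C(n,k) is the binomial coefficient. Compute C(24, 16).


R(17,9) <= C(17+9-2, 17-1) = C(24, 16)
C(24, 16) = 24! / (16! * 8!)
= 735471

735471


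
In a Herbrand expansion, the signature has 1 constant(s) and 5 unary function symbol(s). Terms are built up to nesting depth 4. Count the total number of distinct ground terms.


Herbrand terms by depth:
Depth 0: 1 constants
Depth 1: 5 new terms (running total: 6)
Depth 2: 25 new terms (running total: 31)
Depth 3: 125 new terms (running total: 156)
Depth 4: 625 new terms (running total: 781)
Total distinct ground terms = 781

781


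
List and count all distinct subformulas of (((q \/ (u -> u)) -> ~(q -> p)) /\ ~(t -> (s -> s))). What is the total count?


Formula: (((q \/ (u -> u)) -> ~(q -> p)) /\ ~(t -> (s -> s)))
Subformulas found:
  1. q
  2. u
  3. s
  4. t
  5. p
  6. (s -> s)
  7. (u -> u)
  8. (q -> p)
  9. ~(q -> p)
  10. (q \/ (u -> u))
  11. (t -> (s -> s))
  12. ~(t -> (s -> s))
  13. ((q \/ (u -> u)) -> ~(q -> p))
  14. (((q \/ (u -> u)) -> ~(q -> p)) /\ ~(t -> (s -> s)))
Total distinct subformulas = 14

14


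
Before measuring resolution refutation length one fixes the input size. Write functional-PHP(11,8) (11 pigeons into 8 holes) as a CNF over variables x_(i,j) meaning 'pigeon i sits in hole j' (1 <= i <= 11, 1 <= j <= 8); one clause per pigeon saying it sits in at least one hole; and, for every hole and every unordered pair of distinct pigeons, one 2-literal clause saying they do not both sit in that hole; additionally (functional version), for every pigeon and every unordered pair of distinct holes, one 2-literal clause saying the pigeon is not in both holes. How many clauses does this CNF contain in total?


functional-PHP(11,8): 11 pigeons, 8 holes, 11*8 = 88 variables.
- pigeon clauses: one per pigeon -> 11 clauses
- hole clauses: 8 holes * C(11,2) = 8 * 55 -> 440 clauses
- functional clauses: 11 pigeons * C(8,2) = 11 * 28 -> 308 clauses
Total clauses = 11 + 440 + 308 = 759

759


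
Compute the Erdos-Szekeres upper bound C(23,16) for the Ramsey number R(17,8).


R(17,8) <= C(17+8-2, 17-1) = C(23, 16)
C(23, 16) = 23! / (16! * 7!)
= 245157

245157


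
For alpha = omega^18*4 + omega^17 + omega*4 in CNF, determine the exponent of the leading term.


CNF: omega^18*4 + omega^17 + omega*4
The leading term is omega^18*4, which has exponent 18.

18


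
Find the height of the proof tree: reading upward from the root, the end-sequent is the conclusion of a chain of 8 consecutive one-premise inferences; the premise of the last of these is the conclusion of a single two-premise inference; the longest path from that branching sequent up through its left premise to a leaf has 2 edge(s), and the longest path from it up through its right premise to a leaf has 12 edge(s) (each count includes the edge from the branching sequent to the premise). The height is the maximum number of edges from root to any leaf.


Longest path through the left premise: 2 edges (measured from the branching sequent)
Longest path through the right premise: 12 edges
Height of the subtree rooted at the branching sequent: max(2, 12) = 12
The branching sequent sits 8 edges above the root (the chain of one-premise inferences), so height = 12 + 8 = 20

20


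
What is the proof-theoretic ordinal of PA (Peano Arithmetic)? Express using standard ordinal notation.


The proof-theoretic ordinal of PA (Peano Arithmetic) is a standard result in ordinal analysis.
This ordinal is the supremum of order types of primitive recursive well-orderings
that the theory can prove to be well-ordered.
For PA (Peano Arithmetic), the proof-theoretic ordinal is epsilon_0.

epsilon_0


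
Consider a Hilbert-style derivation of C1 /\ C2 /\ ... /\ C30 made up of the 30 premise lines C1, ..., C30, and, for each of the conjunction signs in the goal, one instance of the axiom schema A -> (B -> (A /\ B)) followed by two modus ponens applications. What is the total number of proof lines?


Conjoining 30 premises:
- 30 premise lines
- the goal has 29 conjunction signs; each costs 1 axiom instance + 2 MP = 3 lines: 3 * 29 = 87
Total = 30 + 87 = 117 lines.

117


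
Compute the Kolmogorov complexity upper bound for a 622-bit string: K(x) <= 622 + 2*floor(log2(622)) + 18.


floor(log2(622)) = 9
2 * 9 = 18
K(x) <= 622 + 18 + 18 = 658

658


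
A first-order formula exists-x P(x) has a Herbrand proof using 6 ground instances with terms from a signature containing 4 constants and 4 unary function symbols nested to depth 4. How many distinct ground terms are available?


Herbrand terms by depth:
Depth 0: 4 constants
Depth 1: 16 new terms (running total: 20)
Depth 2: 64 new terms (running total: 84)
Depth 3: 256 new terms (running total: 340)
Depth 4: 1024 new terms (running total: 1364)
Total distinct ground terms = 1364

1364


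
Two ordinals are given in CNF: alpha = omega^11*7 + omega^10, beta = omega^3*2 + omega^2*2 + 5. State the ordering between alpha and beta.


Compare term by term from highest exponent:
alpha = omega^11*7 + omega^10
beta = omega^3*2 + omega^2*2 + 5
Term 1: alpha has omega^11*7, beta has omega^3*2
Term 2: alpha has omega^10*1, beta has omega^2*2
Term 3: alpha has omega^0*0, beta has omega^0*5
Result: alpha > beta

alpha > beta


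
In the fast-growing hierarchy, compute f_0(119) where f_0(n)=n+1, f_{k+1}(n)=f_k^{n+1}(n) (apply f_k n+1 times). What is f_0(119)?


f_0(119) = 119 + 1 = 120

120


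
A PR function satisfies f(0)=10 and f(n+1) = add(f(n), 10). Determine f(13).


f(0) = 10
f(1) = add(f(0), 10) = add(10, 10) = 20
f(2) = add(f(1), 10) = add(20, 10) = 30
f(3) = add(f(2), 10) = add(30, 10) = 40
f(4) = add(f(3), 10) = add(40, 10) = 50
f(5) = add(f(4), 10) = add(50, 10) = 60
f(6) = add(f(5), 10) = add(60, 10) = 70
f(7) = add(f(6), 10) = add(70, 10) = 80
f(8) = add(f(7), 10) = add(80, 10) = 90
f(9) = add(f(8), 10) = add(90, 10) = 100
f(10) = add(f(9), 10) = add(100, 10) = 110
f(11) = add(f(10), 10) = add(110, 10) = 120
f(12) = add(f(11), 10) = add(120, 10) = 130
f(13) = add(f(12), 10) = add(130, 10) = 140


140


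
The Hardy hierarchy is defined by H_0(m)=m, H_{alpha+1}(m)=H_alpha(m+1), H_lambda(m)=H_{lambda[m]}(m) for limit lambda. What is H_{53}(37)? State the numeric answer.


H_53(37):
For finite ordinals k, H_k(n) = n + k (each successor step adds 1).
H_53(37) = 37 + 53 = 90

90


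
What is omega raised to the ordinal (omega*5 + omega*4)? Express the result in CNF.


omega^(omega*5 + omega*4):
Both terms of the exponent have the same exponent 1, so they merge: omega*5 + omega*4 = omega*(5+4) = omega*9.
omega raised to a CNF ordinal is a single CNF term: Result = omega^(omega*9)

omega^(omega*9)


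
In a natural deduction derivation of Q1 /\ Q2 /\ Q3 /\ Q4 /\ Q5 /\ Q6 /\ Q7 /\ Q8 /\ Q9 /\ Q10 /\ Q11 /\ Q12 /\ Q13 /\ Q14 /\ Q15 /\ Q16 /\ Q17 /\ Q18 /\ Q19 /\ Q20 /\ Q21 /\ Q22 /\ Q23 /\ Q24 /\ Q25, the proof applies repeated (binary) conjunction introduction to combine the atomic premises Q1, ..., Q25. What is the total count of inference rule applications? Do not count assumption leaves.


The target conjunction has 25 conjuncts, i.e. 24 binary /\ connectives.
Each conjunction-intro joins two pieces, so 25 atoms require 25-1 = 24 applications.
Total inference nodes = 24

24


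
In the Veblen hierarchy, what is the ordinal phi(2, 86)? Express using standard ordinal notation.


phi(2, 86):
phi(2, beta) = zeta_beta (the beta-th zeta number, fixed point of epsilon).
phi(2, 86) = zeta_86

zeta_86


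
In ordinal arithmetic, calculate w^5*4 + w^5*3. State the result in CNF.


Ordinal addition w^5*4 + w^5*3:
Both terms have the same exponent 5.
w^e*c + w^e*d = w^e*(c+d).
Result = w^5*(4+3) = w^5*7

w^5*7


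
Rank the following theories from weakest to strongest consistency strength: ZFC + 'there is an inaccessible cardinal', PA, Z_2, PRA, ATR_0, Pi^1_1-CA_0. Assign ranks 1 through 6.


Ordering by consistency strength:
1. PRA
2. PA
3. ATR_0
4. Pi^1_1-CA_0
5. Z_2
6. ZFC + 'there is an inaccessible cardinal'


ZFC + 'there is an inaccessible cardinal'=6, PA=2, Z_2=5, PRA=1, ATR_0=3, Pi^1_1-CA_0=4


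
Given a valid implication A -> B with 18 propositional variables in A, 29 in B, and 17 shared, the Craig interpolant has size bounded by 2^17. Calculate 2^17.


Shared atoms = 17
Craig interpolant size bound = 2^17
= 131072

131072


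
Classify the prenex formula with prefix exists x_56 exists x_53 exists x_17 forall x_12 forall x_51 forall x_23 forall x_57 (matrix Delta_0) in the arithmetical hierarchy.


Leading quantifier is exists, so the class is Sigma.
Number of quantifier blocks = alternations + 1 = 1 + 1 = 2.
Classification: Sigma_2

Sigma_2


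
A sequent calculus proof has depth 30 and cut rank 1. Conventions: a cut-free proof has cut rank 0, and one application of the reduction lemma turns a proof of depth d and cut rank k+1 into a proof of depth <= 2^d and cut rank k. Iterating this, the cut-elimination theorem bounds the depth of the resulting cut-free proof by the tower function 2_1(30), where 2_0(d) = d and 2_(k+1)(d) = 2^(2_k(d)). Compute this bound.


Each rank reduction sends depth d to at most 2^d; cut rank r needs r reductions.
2_0(30) = 30
2_1(30) = 2^30 = 1073741824
Cut-free depth bound = 1073741824

1073741824


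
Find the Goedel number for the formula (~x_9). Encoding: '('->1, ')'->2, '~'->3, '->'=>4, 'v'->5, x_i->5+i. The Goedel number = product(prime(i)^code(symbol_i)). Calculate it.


Formula: (~x_9)
Symbol codes: [1, 3, 14, 2]
Primes: [2, 3, 5, 7]
p_1^1 = 2^1 = 2
p_2^3 = 3^3 = 27
p_3^14 = 5^14 = 6103515625
p_4^2 = 7^2 = 49
Product = 16149902343750

16149902343750


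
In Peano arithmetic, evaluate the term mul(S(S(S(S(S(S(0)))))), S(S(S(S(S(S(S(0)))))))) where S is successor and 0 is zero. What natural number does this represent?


mul(S^6(0), S^7(0)):
S^6(0) = 6
S^7(0) = 7
6 * 7 = 42

42


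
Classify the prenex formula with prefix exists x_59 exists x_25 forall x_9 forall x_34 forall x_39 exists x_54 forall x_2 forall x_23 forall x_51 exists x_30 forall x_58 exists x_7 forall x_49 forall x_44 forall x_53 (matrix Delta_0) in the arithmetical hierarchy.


Leading quantifier is exists, so the class is Sigma.
Number of quantifier blocks = alternations + 1 = 7 + 1 = 8.
Classification: Sigma_8

Sigma_8


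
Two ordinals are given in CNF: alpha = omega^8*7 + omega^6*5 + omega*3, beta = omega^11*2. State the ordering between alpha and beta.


Compare term by term from highest exponent:
alpha = omega^8*7 + omega^6*5 + omega*3
beta = omega^11*2
Term 1: alpha has omega^8*7, beta has omega^11*2
Term 2: alpha has omega^6*5, beta has omega^0*0
Term 3: alpha has omega^1*3, beta has omega^0*0
Result: alpha < beta

alpha < beta


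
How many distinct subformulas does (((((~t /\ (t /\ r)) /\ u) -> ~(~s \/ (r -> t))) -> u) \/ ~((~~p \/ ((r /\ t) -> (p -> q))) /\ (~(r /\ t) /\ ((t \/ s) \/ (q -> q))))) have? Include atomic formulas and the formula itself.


Formula: (((((~t /\ (t /\ r)) /\ u) -> ~(~s \/ (r -> t))) -> u) \/ ~((~~p \/ ((r /\ t) -> (p -> q))) /\ (~(r /\ t) /\ ((t \/ s) \/ (q -> q)))))
Subformulas found:
  1. r
  2. p
  3. q
  4. u
  5. s
  6. t
  7. ~t
  8. ~p
  9. ~s
  10. ~~p
  11. (t /\ r)
  12. (q -> q)
  13. (t \/ s)
  14. (r /\ t)
  15. (p -> q)
  16. (r -> t)
  17. ~(r /\ t)
  18. (~t /\ (t /\ r))
  19. (~s \/ (r -> t))
  20. ~(~s \/ (r -> t))
  21. ((t \/ s) \/ (q -> q))
  22. ((r /\ t) -> (p -> q))
  23. ((~t /\ (t /\ r)) /\ u)
  24. (~~p \/ ((r /\ t) -> (p -> q)))
  25. (~(r /\ t) /\ ((t \/ s) \/ (q -> q)))
  26. (((~t /\ (t /\ r)) /\ u) -> ~(~s \/ (r -> t)))
  27. ((((~t /\ (t /\ r)) /\ u) -> ~(~s \/ (r -> t))) -> u)
  28. ((~~p \/ ((r /\ t) -> (p -> q))) /\ (~(r /\ t) /\ ((t \/ s) \/ (q -> q))))
  29. ~((~~p \/ ((r /\ t) -> (p -> q))) /\ (~(r /\ t) /\ ((t \/ s) \/ (q -> q))))
  30. (((((~t /\ (t /\ r)) /\ u) -> ~(~s \/ (r -> t))) -> u) \/ ~((~~p \/ ((r /\ t) -> (p -> q))) /\ (~(r /\ t) /\ ((t \/ s) \/ (q -> q)))))
Total distinct subformulas = 30

30


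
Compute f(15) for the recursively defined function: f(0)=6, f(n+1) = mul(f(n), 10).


f(0) = 6
f(1) = mul(f(0), 10) = mul(6, 10) = 60
f(2) = mul(f(1), 10) = mul(60, 10) = 600
f(3) = mul(f(2), 10) = mul(600, 10) = 6000
f(4) = mul(f(3), 10) = mul(6000, 10) = 60000
f(5) = mul(f(4), 10) = mul(60000, 10) = 600000
f(6) = mul(f(5), 10) = mul(600000, 10) = 6000000
f(7) = mul(f(6), 10) = mul(6000000, 10) = 60000000
f(8) = mul(f(7), 10) = mul(60000000, 10) = 600000000
f(9) = mul(f(8), 10) = mul(600000000, 10) = 6000000000
f(10) = mul(f(9), 10) = mul(6000000000, 10) = 60000000000
f(11) = mul(f(10), 10) = mul(60000000000, 10) = 600000000000
f(12) = mul(f(11), 10) = mul(600000000000, 10) = 6000000000000
f(13) = mul(f(12), 10) = mul(6000000000000, 10) = 60000000000000
f(14) = mul(f(13), 10) = mul(60000000000000, 10) = 600000000000000
f(15) = mul(f(14), 10) = mul(600000000000000, 10) = 6000000000000000


6000000000000000


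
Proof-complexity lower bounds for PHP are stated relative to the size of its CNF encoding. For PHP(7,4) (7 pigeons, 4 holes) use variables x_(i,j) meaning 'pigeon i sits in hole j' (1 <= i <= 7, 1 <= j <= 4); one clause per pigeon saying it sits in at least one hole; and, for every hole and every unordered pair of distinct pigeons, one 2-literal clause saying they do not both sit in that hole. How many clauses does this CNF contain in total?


PHP(7,4): 7 pigeons, 4 holes, 7*4 = 28 variables.
- pigeon clauses: one per pigeon -> 7 clauses
- hole clauses: 4 holes * C(7,2) = 4 * 21 -> 84 clauses
Total clauses = 7 + 84 = 91

91


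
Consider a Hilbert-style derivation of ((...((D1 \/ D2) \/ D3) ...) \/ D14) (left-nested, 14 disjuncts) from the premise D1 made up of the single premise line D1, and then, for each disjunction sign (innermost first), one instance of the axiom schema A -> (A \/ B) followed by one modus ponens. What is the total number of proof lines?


Building the left-nested 14-ary disjunction from D1:
- 1 premise line (D1)
- 14 disjuncts means 13 disjunction signs; each needs 1 axiom instance + 1 MP = 2 lines: 2 * 13 = 26
Total = 1 + 26 = 27 lines.

27


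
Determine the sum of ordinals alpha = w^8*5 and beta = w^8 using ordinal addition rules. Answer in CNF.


Ordinal addition w^8*5 + w^8:
Both terms have the same exponent 8.
w^e*c + w^e*d = w^e*(c+d).
Result = w^8*(5+1) = w^8*6

w^8*6


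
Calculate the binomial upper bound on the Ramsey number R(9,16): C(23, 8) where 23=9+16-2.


R(9,16) <= C(9+16-2, 9-1) = C(23, 8)
C(23, 8) = 23! / (8! * 15!)
= 490314

490314


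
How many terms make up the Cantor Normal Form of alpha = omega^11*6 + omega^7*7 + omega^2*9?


CNF: omega^11*6 + omega^7*7 + omega^2*9
Count the summands separated by '+':
  term 1: omega^11*6
  term 2: omega^7*7
  term 3: omega^2*9
Total terms = 3

3


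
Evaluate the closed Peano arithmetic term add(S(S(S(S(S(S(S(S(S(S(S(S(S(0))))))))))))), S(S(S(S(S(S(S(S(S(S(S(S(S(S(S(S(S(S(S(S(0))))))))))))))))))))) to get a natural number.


add(S^13(0), S^20(0)):
S^13(0) = 13
S^20(0) = 20
13 + 20 = 33

33


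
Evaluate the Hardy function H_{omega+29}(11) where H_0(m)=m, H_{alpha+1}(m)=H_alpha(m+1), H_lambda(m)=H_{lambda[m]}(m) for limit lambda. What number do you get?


H_{omega+29}(11):
Unwind the 29 successor steps: H_{omega+29}(11) = H_omega(11+29) = H_omega(40).
H_omega(m) = H_m(m) = m + m = 2m.
Result = 2 * 40 = 80

80


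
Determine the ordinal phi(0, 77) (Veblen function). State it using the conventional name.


phi(0, 77):
phi(0, beta) = omega^beta by definition.
phi(0, 77) = omega^77

omega^77


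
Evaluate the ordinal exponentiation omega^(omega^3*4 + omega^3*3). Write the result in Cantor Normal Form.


omega^(omega^3*4 + omega^3*3):
Both terms of the exponent have the same exponent 3, so they merge: omega^3*4 + omega^3*3 = omega^3*(4+3) = omega^3*7.
omega raised to a CNF ordinal is a single CNF term: Result = omega^(omega^3*7)

omega^(omega^3*7)


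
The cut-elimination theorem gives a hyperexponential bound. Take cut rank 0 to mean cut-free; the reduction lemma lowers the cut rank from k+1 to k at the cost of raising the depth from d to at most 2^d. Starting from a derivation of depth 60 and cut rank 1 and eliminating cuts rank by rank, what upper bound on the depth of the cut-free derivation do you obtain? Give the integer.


Each rank reduction sends depth d to at most 2^d; cut rank r needs r reductions.
2_0(60) = 60
2_1(60) = 2^60 = 1152921504606846976
Cut-free depth bound = 1152921504606846976

1152921504606846976


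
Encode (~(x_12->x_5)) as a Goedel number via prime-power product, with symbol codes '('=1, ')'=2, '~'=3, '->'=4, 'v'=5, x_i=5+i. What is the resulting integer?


Formula: (~(x_12->x_5))
Symbol codes: [1, 3, 1, 17, 4, 10, 2, 2]
Primes: [2, 3, 5, 7, 11, 13, 17, 19]
p_1^1 = 2^1 = 2
p_2^3 = 3^3 = 27
p_3^1 = 5^1 = 5
p_4^17 = 7^17 = 232630513987207
p_5^4 = 11^4 = 14641
p_6^10 = 13^10 = 137858491849
p_7^2 = 17^2 = 289
p_8^2 = 19^2 = 361
Product = 13226342136639903805162461664934392290

13226342136639903805162461664934392290


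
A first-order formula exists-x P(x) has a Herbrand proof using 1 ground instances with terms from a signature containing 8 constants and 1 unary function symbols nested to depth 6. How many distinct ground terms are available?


Herbrand terms by depth:
Depth 0: 8 constants
Depth 1: 8 new terms (running total: 16)
Depth 2: 8 new terms (running total: 24)
Depth 3: 8 new terms (running total: 32)
Depth 4: 8 new terms (running total: 40)
Depth 5: 8 new terms (running total: 48)
Depth 6: 8 new terms (running total: 56)
Total distinct ground terms = 56

56


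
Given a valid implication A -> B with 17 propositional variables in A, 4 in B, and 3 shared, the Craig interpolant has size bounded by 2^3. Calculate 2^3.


Shared atoms = 3
Craig interpolant size bound = 2^3
= 8

8


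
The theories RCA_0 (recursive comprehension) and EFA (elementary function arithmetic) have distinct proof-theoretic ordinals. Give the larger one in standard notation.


Proof-theoretic ordinal of RCA_0 (recursive comprehension): omega^omega
Proof-theoretic ordinal of EFA (elementary function arithmetic): omega^3
Comparing: omega^3 < omega^omega.
The larger ordinal is omega^omega (from RCA_0 (recursive comprehension)).

omega^omega


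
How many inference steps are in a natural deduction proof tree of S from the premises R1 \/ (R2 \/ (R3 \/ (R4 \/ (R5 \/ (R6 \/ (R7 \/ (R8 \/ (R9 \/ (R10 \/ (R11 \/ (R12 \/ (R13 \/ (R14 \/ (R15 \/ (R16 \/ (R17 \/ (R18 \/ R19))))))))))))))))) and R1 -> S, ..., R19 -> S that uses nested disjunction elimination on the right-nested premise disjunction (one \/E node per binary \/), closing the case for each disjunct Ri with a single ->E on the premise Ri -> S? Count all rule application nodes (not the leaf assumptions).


The premise R1 \/ (R2 \/ (R3 \/ (R4 \/ (R5 \/ (R6 \/ (R7 \/ (R8 \/ (R9 \/ (R10 \/ (R11 \/ (R12 \/ (R13 \/ (R14 \/ (R15 \/ (R16 \/ (R17 \/ (R18 \/ R19))))))))))))))))) contains 19 disjuncts, hence 18 binary \/ connectives.
- Each binary \/ is eliminated once: 18 \/E nodes.
- Each of the 19 cases Ri derives S by one ->E with Ri -> S: 19 ->E nodes.
Total = 18 + 19 = 37

37


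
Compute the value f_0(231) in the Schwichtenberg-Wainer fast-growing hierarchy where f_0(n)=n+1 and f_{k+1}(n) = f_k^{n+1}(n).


f_0(231) = 231 + 1 = 232

232


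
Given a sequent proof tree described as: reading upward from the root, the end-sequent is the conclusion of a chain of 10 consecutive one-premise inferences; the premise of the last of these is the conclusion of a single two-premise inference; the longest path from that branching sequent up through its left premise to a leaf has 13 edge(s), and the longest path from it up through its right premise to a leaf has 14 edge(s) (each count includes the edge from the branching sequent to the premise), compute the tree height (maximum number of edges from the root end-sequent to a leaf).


Longest path through the left premise: 13 edges (measured from the branching sequent)
Longest path through the right premise: 14 edges
Height of the subtree rooted at the branching sequent: max(13, 14) = 14
The branching sequent sits 10 edges above the root (the chain of one-premise inferences), so height = 14 + 10 = 24

24


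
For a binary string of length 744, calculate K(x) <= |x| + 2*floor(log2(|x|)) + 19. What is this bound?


floor(log2(744)) = 9
2 * 9 = 18
K(x) <= 744 + 18 + 19 = 781

781


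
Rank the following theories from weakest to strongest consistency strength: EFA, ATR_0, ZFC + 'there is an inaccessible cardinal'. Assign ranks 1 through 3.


Ordering by consistency strength:
1. EFA
2. ATR_0
3. ZFC + 'there is an inaccessible cardinal'


EFA=1, ATR_0=2, ZFC + 'there is an inaccessible cardinal'=3


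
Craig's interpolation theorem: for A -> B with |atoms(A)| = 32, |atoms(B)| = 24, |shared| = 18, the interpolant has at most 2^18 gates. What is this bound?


Shared atoms = 18
Craig interpolant size bound = 2^18
= 262144

262144


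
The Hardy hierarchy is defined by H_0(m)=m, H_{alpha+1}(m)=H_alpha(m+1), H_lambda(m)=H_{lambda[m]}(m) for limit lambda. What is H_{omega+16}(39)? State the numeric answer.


H_{omega+16}(39):
Unwind the 16 successor steps: H_{omega+16}(39) = H_omega(39+16) = H_omega(55).
H_omega(m) = H_m(m) = m + m = 2m.
Result = 2 * 55 = 110

110


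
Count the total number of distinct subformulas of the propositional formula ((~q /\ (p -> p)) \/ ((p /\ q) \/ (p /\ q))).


Formula: ((~q /\ (p -> p)) \/ ((p /\ q) \/ (p /\ q)))
Subformulas found:
  1. q
  2. p
  3. ~q
  4. (p -> p)
  5. (p /\ q)
  6. (~q /\ (p -> p))
  7. ((p /\ q) \/ (p /\ q))
  8. ((~q /\ (p -> p)) \/ ((p /\ q) \/ (p /\ q)))
Total distinct subformulas = 8

8


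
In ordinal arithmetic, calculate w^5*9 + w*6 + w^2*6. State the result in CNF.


Ordinal addition (w^5*9 + w*6) + w^2*6:
alpha's leading term has exponent 5 > beta's exponent 2, so it survives.
alpha's tail term has exponent 1 < beta's exponent 2, so it is absorbed by beta.
In ordinal addition, any term followed by a strictly larger-exponent term is absorbed.
Result = w^5*9 + w^2*6

w^5*9 + w^2*6


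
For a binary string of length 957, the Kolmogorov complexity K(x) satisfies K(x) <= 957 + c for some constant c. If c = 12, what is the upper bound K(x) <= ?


K(x) <= |x| + c = 957 + 12 = 969

969


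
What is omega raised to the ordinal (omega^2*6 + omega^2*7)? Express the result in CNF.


omega^(omega^2*6 + omega^2*7):
Both terms of the exponent have the same exponent 2, so they merge: omega^2*6 + omega^2*7 = omega^2*(6+7) = omega^2*13.
omega raised to a CNF ordinal is a single CNF term: Result = omega^(omega^2*13)

omega^(omega^2*13)


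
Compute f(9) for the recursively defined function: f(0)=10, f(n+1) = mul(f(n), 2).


f(0) = 10
f(1) = mul(f(0), 2) = mul(10, 2) = 20
f(2) = mul(f(1), 2) = mul(20, 2) = 40
f(3) = mul(f(2), 2) = mul(40, 2) = 80
f(4) = mul(f(3), 2) = mul(80, 2) = 160
f(5) = mul(f(4), 2) = mul(160, 2) = 320
f(6) = mul(f(5), 2) = mul(320, 2) = 640
f(7) = mul(f(6), 2) = mul(640, 2) = 1280
f(8) = mul(f(7), 2) = mul(1280, 2) = 2560
f(9) = mul(f(8), 2) = mul(2560, 2) = 5120


5120


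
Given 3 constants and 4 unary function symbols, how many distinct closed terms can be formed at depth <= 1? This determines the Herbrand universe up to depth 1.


Herbrand terms by depth:
Depth 0: 3 constants
Depth 1: 12 new terms (running total: 15)
Total distinct ground terms = 15

15


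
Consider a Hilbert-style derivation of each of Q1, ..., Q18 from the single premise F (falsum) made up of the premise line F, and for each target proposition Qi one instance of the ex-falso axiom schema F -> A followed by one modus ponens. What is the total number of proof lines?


Ex falso, line by line:
- 1 premise line (F)
- 18 targets, each needing 1 axiom instance (F -> Qi) + 1 MP = 2 lines: 2 * 18 = 36
Total = 1 + 36 = 37 lines.

37


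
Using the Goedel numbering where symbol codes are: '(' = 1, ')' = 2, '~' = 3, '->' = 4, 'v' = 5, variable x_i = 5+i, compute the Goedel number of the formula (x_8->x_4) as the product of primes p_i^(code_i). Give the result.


Formula: (x_8->x_4)
Symbol codes: [1, 13, 4, 9, 2]
Primes: [2, 3, 5, 7, 11]
p_1^1 = 2^1 = 2
p_2^13 = 3^13 = 1594323
p_3^4 = 5^4 = 625
p_4^9 = 7^9 = 40353607
p_5^2 = 11^2 = 121
Product = 9730923420675476250

9730923420675476250


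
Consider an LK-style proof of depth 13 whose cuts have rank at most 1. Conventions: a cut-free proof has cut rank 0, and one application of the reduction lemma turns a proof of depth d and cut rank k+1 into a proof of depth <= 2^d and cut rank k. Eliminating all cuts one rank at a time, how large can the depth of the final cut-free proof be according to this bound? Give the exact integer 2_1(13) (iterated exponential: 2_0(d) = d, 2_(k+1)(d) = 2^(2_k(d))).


Each rank reduction sends depth d to at most 2^d; cut rank r needs r reductions.
2_0(13) = 13
2_1(13) = 2^13 = 8192
Cut-free depth bound = 8192

8192


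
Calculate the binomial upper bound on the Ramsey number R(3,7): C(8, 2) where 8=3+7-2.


R(3,7) <= C(3+7-2, 3-1) = C(8, 2)
C(8, 2) = 8! / (2! * 6!)
= 28

28


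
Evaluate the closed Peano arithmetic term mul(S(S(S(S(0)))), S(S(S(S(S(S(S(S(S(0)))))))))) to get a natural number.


mul(S^4(0), S^9(0)):
S^4(0) = 4
S^9(0) = 9
4 * 9 = 36

36


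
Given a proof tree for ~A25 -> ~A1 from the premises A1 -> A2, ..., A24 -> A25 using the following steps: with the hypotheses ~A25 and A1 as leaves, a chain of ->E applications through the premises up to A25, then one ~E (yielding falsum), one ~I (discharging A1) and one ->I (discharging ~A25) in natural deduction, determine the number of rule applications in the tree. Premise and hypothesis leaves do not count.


From hypothesis A1, 24 ->E steps along the 24 premises yield A25.
~E with hypothesis ~A25 gives falsum (1 node); ~I discharging A1 gives ~A1 (1 node); ->I discharging ~A25 gives the goal (1 node).
Total = 24 + 3 = 27 inference nodes.

27


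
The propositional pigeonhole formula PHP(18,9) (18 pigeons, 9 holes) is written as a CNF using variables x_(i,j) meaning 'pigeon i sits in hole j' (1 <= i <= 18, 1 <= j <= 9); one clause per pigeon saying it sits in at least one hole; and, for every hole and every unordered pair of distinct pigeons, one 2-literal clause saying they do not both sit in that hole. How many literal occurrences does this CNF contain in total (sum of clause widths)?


PHP(18,9): 18 pigeons, 9 holes, 18*9 = 162 variables.
- pigeon clauses: one per pigeon -> 18 clauses of width 9 -> 162 literals
- hole clauses: 9 holes * C(18,2) = 9 * 153 -> 1377 clauses of width 2 -> 2754 literals
Total literal occurrences = 162 + 2754 = 2916

2916


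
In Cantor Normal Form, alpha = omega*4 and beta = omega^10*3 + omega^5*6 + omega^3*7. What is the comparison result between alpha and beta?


Compare term by term from highest exponent:
alpha = omega*4
beta = omega^10*3 + omega^5*6 + omega^3*7
Term 1: alpha has omega^1*4, beta has omega^10*3
Term 2: alpha has omega^0*0, beta has omega^5*6
Term 3: alpha has omega^0*0, beta has omega^3*7
Result: alpha < beta

alpha < beta


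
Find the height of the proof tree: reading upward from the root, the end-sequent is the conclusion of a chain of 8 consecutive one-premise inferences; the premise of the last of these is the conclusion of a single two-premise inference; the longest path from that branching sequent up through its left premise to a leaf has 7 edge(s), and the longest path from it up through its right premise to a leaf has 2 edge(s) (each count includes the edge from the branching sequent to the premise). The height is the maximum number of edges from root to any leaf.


Longest path through the left premise: 7 edges (measured from the branching sequent)
Longest path through the right premise: 2 edges
Height of the subtree rooted at the branching sequent: max(7, 2) = 7
The branching sequent sits 8 edges above the root (the chain of one-premise inferences), so height = 7 + 8 = 15

15


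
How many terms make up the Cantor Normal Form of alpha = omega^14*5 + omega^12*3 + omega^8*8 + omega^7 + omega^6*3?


CNF: omega^14*5 + omega^12*3 + omega^8*8 + omega^7 + omega^6*3
Count the summands separated by '+':
  term 1: omega^14*5
  term 2: omega^12*3
  term 3: omega^8*8
  term 4: omega^7
  term 5: omega^6*3
Total terms = 5

5


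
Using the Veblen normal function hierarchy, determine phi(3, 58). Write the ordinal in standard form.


phi(3, 58):
phi(3, beta) = eta_beta (the beta-th eta number, fixed point of zeta).
phi(3, 58) = eta_58

eta_58


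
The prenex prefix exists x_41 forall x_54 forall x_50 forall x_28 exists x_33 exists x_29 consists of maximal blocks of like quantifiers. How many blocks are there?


Alternations = 2.
Blocks = alternations + 1 = 3

3


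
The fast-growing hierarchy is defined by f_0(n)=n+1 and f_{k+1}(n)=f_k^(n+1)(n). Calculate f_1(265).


f_1(265) = f_0^266(265)
f_0 adds 1 each time, applied 266 times.
f_1(265) = 265 + 266 = 531

531


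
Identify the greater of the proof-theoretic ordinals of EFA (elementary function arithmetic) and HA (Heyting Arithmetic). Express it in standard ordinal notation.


Proof-theoretic ordinal of EFA (elementary function arithmetic): omega^3
Proof-theoretic ordinal of HA (Heyting Arithmetic): epsilon_0
Comparing: omega^3 < epsilon_0.
The larger ordinal is epsilon_0 (from HA (Heyting Arithmetic)).

epsilon_0


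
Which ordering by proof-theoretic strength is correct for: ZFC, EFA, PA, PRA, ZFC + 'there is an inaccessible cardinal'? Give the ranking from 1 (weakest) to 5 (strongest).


Ordering by consistency strength:
1. EFA
2. PRA
3. PA
4. ZFC
5. ZFC + 'there is an inaccessible cardinal'


ZFC=4, EFA=1, PA=3, PRA=2, ZFC + 'there is an inaccessible cardinal'=5
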